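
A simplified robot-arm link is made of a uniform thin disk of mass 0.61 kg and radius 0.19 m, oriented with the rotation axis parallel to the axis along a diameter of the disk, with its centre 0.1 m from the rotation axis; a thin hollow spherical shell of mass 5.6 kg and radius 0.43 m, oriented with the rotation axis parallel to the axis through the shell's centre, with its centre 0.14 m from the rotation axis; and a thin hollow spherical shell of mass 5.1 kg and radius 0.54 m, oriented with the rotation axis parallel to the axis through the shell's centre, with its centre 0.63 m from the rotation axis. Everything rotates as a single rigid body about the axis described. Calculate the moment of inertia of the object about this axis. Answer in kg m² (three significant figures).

3.83

Thin disk: I_cm = (1/4)MR² = (1/4)(0.61)(0.19)² = 0.0055052 kg m²; centre at d = 0.1 m, so I = I_cm + Md² gives I = 0.0055052 + (0.61)(0.1)² = 0.011605 kg m².
Spherical shell: I_cm = (2/3)MR² = (2/3)(5.6)(0.43)² = 0.69029 kg m²; centre at d = 0.14 m, so I = I_cm + Md² gives I = 0.69029 + (5.6)(0.14)² = 0.80005 kg m².
Spherical shell: I_cm = (2/3)MR² = (2/3)(5.1)(0.54)² = 0.99144 kg m²; centre at d = 0.63 m, so I = I_cm + Md² gives I = 0.99144 + (5.1)(0.63)² = 3.0156 kg m².
Total I = 0.011605 + 0.80005 + 3.0156 = 3.8273 kg m².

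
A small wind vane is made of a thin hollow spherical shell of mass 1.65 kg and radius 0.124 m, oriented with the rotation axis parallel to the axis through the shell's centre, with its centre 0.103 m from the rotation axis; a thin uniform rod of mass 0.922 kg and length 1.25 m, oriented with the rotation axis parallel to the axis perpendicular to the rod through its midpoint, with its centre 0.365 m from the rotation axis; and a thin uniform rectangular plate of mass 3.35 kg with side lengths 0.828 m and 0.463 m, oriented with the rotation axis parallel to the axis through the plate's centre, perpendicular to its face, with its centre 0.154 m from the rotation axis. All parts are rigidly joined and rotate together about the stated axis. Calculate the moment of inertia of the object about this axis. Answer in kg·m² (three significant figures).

Spherical shell: I_cm = (2/3)MR² = (2/3)(1.65)(0.124)² = 0.016914 kg·m²; centre at d = 0.103 m, so the parallel axis theorem gives I = 0.016914 + (1.65)(0.103)² = 0.034418 kg·m².
Thin rod: I_cm = (1/12)ML² = (1/12)(0.922)(1.25)² = 0.12005 kg·m²; centre at d = 0.365 m, so the parallel axis theorem gives I = 0.12005 + (0.922)(0.365)² = 0.24289 kg·m².
Rectangular plate: I_cm = (1/12)M(a²+b²) = (1/12)(3.35)[(0.828)² + (0.463)²] = 0.25124 kg·m²; centre at d = 0.154 m, so the parallel axis theorem gives I = 0.25124 + (3.35)(0.154)² = 0.33069 kg·m².
Total I = 0.034418 + 0.24289 + 0.33069 = 0.60799 kg·m².

0.608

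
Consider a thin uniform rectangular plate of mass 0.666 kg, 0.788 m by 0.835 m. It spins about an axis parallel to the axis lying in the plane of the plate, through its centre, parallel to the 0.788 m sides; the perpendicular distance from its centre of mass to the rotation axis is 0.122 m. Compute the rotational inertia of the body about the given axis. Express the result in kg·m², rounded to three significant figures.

I_cm = (1/12)Mb² = (1/12)(0.666)(0.835)² = 0.038696 kg·m²; centre at d = 0.122 m, so the parallel axis theorem gives I = 0.038696 + (0.666)(0.122)² = 0.048609 kg·m².

0.0486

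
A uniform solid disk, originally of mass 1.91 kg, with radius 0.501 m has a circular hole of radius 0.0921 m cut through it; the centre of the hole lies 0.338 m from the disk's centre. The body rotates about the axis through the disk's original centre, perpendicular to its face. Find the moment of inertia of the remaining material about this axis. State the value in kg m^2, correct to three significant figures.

Unpierced body about its centre: I₀ = (1/2)MR² = (1/2)(1.91)(0.501)² = 0.23971 kg m^2.
The removed disk has mass m = M·(r/R)² = (1.91)(0.0921/0.501)² = 0.064547 kg (same uniform areal density).
Its moment of inertia about the rotation axis (parallel-axis theorem): I_hole = (1/2)mr² + md² = (1/2)(0.064547)(0.0921)² + (0.064547)(0.338)² = 0.0076479 kg m^2.
Treating the hole as negative mass, I = I₀ − I_hole = 0.23971 − 0.0076479 = 0.23206 kg m^2.

0.232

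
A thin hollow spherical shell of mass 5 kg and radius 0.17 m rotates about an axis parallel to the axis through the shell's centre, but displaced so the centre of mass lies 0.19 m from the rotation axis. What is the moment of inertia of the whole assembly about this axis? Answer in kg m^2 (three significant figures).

0.277

I_cm = (2/3)MR² = (2/3)(5)(0.17)² = 0.096333 kg m^2; centre at d = 0.19 m, so I = I_cm + Md² gives I = 0.096333 + (5)(0.19)² = 0.27683 kg m^2.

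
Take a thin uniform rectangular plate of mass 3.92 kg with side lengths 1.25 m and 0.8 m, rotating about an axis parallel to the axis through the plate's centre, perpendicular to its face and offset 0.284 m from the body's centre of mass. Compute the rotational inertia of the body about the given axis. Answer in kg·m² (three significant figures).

1.04

I_cm = (1/12)M(a²+b²) = (1/12)(3.92)[(1.25)² + (0.8)²] = 0.71948 kg·m²; centre at d = 0.284 m, so the parallel axis theorem gives I = 0.71948 + (3.92)(0.284)² = 1.0357 kg·m².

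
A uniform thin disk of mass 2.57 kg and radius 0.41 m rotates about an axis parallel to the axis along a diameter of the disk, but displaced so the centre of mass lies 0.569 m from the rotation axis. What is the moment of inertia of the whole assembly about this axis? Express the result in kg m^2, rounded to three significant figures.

I_cm = (1/4)MR² = (1/4)(2.57)(0.41)² = 0.108 kg m^2; centre at d = 0.569 m, so the parallel axis theorem gives I = 0.108 + (2.57)(0.569)² = 0.94007 kg m^2.

0.940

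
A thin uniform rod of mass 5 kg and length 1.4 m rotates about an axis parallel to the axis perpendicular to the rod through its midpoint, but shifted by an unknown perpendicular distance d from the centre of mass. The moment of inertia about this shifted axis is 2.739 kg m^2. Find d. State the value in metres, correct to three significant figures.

0.620

About the centre-of-mass axis, I_cm = (1/12)ML² = (1/12)(5)(1.4)² = 0.81667 kg m^2.
Parallel axis theorem: I = I_cm + Md², so Md² = 2.739 − 0.81667 = 1.9223 kg m^2.
d = √(1.9223 / 5) = 0.62005 m.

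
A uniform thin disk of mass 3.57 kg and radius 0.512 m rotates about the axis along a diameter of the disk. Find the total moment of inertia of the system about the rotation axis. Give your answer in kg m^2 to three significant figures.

0.234

I_cm = (1/4)MR² = (1/4)(3.57)(0.512)² = 0.23396 kg m^2; axis through the centre, so I = 0.23396 kg m^2.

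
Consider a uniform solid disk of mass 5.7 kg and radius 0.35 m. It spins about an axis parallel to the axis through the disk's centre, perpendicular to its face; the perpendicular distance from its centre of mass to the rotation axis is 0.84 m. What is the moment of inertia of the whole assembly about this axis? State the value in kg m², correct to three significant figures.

I_cm = (1/2)MR² = (1/2)(5.7)(0.35)² = 0.34912 kg m²; centre at d = 0.84 m, so the parallel axis theorem gives I = 0.34912 + (5.7)(0.84)² = 4.371 kg m².

4.37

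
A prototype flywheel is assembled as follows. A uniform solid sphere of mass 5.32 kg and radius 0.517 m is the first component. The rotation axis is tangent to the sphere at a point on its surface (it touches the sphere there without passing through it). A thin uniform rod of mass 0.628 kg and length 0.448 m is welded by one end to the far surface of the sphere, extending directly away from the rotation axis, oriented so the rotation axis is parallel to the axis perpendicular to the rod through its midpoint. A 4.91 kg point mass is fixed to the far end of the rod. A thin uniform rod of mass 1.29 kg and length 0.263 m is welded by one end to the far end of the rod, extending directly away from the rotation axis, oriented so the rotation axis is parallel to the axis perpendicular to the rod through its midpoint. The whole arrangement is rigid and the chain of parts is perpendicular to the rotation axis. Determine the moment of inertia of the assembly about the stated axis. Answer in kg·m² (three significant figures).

17.1

Solid sphere: I_cm = (2/5)MR² = (2/5)(5.32)(0.517)² = 0.56879 kg·m²; centre at d = 0.517 m, so the parallel axis theorem gives I = 0.56879 + (5.32)(0.517)² = 1.9908 kg·m².
Thin rod: I_cm = (1/12)ML² = (1/12)(0.628)(0.448)² = 0.010504 kg·m²; centre at d = 0.517 + 0.517 + 0.224 = 1.258 m, so the parallel axis theorem gives I = 0.010504 + (0.628)(1.258)² = 1.0044 kg·m².
Point mass: I_cm = 0; centre at d = 0.517 + 0.517 + 0.224 + 0.224 = 1.482 m, so the parallel axis theorem gives I = 0 + (4.91)(1.482)² = 10.784 kg·m².
Thin rod: I_cm = (1/12)ML² = (1/12)(1.29)(0.263)² = 0.0074357 kg·m²; centre at d = 0.517 + 0.517 + 0.224 + 0.224 + 0.1315 = 1.6135 m, so the parallel axis theorem gives I = 0.0074357 + (1.29)(1.6135)² = 3.3658 kg·m².
Total I = 1.9908 + 1.0044 + 10.784 + 3.3658 = 17.145 kg·m².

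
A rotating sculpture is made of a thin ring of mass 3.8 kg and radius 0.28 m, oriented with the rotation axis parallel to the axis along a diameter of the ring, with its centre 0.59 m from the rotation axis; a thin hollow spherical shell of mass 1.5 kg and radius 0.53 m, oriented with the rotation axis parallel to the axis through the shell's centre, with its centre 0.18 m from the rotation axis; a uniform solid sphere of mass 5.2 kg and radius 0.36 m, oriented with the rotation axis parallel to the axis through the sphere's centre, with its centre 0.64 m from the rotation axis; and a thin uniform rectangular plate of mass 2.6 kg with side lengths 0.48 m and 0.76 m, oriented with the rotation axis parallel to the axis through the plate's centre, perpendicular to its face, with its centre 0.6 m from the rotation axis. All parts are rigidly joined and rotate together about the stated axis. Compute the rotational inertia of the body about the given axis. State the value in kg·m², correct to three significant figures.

Thin ring: I_cm = (1/2)MR² = (1/2)(3.8)(0.28)² = 0.14896 kg·m²; centre at d = 0.59 m, so I = I_cm + Md² gives I = 0.14896 + (3.8)(0.59)² = 1.4717 kg·m².
Spherical shell: I_cm = (2/3)MR² = (2/3)(1.5)(0.53)² = 0.2809 kg·m²; centre at d = 0.18 m, so I = I_cm + Md² gives I = 0.2809 + (1.5)(0.18)² = 0.3295 kg·m².
Solid sphere: I_cm = (2/5)MR² = (2/5)(5.2)(0.36)² = 0.26957 kg·m²; centre at d = 0.64 m, so I = I_cm + Md² gives I = 0.26957 + (5.2)(0.64)² = 2.3995 kg·m².
Rectangular plate: I_cm = (1/12)M(a²+b²) = (1/12)(2.6)[(0.48)² + (0.76)²] = 0.17507 kg·m²; centre at d = 0.6 m, so I = I_cm + Md² gives I = 0.17507 + (2.6)(0.6)² = 1.1111 kg·m².
Total I = 1.4717 + 0.3295 + 2.3995 + 1.1111 = 5.3118 kg·m².

5.31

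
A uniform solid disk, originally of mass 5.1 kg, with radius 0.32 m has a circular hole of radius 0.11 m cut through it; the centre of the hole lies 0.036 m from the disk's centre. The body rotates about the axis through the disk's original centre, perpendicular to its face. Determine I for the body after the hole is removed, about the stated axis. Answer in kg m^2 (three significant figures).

0.257

Unpierced body about its centre: I₀ = (1/2)MR² = (1/2)(5.1)(0.32)² = 0.26112 kg m^2.
The removed disk has mass m = M·(r/R)² = (5.1)(0.11/0.32)² = 0.60264 kg (same uniform areal density).
Its moment of inertia about the rotation axis (parallel-axis theorem): I_hole = (1/2)mr² + md² = (1/2)(0.60264)(0.11)² + (0.60264)(0.036)² = 0.004427 kg m^2.
Treating the hole as negative mass, I = I₀ − I_hole = 0.26112 − 0.004427 = 0.25669 kg m^2.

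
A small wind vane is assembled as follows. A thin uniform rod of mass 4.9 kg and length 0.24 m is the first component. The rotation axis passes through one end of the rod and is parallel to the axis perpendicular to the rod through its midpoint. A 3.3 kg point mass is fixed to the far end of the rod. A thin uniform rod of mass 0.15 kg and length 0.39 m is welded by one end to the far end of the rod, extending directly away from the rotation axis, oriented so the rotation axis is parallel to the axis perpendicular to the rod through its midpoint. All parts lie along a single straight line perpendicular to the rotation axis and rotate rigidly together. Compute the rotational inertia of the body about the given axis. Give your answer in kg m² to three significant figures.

Thin rod: I_cm = (1/12)ML² = (1/12)(4.9)(0.24)² = 0.02352 kg m²; centre at d = 0.12 m, so the parallel axis theorem gives I = 0.02352 + (4.9)(0.12)² = 0.09408 kg m².
Point mass: I_cm = 0; centre at d = 0.12 + 0.12 = 0.24 m, so the parallel axis theorem gives I = 0 + (3.3)(0.24)² = 0.19008 kg m².
Thin rod: I_cm = (1/12)ML² = (1/12)(0.15)(0.39)² = 0.0019012 kg m²; centre at d = 0.12 + 0.12 + 0.195 = 0.435 m, so the parallel axis theorem gives I = 0.0019012 + (0.15)(0.435)² = 0.030285 kg m².
Total I = 0.09408 + 0.19008 + 0.030285 = 0.31444 kg m².

0.314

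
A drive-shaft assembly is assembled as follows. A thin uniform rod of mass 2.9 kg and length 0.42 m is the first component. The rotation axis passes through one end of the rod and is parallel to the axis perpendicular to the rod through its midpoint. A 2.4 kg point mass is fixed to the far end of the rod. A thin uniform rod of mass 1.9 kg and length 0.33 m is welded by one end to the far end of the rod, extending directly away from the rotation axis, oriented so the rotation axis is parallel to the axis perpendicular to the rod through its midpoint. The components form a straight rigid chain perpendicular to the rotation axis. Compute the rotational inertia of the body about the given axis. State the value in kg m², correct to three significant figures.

Thin rod: I_cm = (1/12)ML² = (1/12)(2.9)(0.42)² = 0.04263 kg m²; centre at d = 0.21 m, so I = I_cm + Md² gives I = 0.04263 + (2.9)(0.21)² = 0.17052 kg m².
Point mass: I_cm = 0; centre at d = 0.21 + 0.21 = 0.42 m, so I = I_cm + Md² gives I = 0 + (2.4)(0.42)² = 0.42336 kg m².
Thin rod: I_cm = (1/12)ML² = (1/12)(1.9)(0.33)² = 0.017243 kg m²; centre at d = 0.21 + 0.21 + 0.165 = 0.585 m, so I = I_cm + Md² gives I = 0.017243 + (1.9)(0.585)² = 0.66747 kg m².
Total I = 0.17052 + 0.42336 + 0.66747 = 1.2613 kg m².

1.26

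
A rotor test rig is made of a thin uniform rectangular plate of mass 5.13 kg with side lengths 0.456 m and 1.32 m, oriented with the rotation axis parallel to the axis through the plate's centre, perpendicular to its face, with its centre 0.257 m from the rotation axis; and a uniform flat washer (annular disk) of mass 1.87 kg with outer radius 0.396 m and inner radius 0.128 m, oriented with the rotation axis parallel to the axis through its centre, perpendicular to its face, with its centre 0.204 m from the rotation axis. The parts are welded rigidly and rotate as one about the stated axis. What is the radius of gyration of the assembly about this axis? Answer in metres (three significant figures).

0.449

Rectangular plate: I_cm = (1/12)M(a²+b²) = (1/12)(5.13)[(0.456)² + (1.32)²] = 0.83377 kg m²; centre at d = 0.257 m, so I = I_cm + Md² gives I = 0.83377 + (5.13)(0.257)² = 1.1726 kg m².
Annular disk: I_cm = (1/2)M(R²+r²) = (1/2)(1.87)[(0.396)² + (0.128)²] = 0.16194 kg m²; centre at d = 0.204 m, so I = I_cm + Md² gives I = 0.16194 + (1.87)(0.204)² = 0.23976 kg m².
Total I = 1.4124 kg m²; total mass M = 7 kg.
k = √(I/M) = √(1.4124/7) = 0.44918 m.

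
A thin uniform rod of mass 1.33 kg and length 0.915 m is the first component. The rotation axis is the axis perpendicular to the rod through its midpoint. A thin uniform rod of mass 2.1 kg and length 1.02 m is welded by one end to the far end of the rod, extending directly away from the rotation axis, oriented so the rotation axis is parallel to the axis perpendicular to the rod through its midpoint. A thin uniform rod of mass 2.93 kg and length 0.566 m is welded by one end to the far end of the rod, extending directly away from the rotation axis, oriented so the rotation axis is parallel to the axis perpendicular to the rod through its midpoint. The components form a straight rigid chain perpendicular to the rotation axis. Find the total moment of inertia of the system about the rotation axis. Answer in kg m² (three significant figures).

11.4

Thin rod: I_cm = (1/12)ML² = (1/12)(1.33)(0.915)² = 0.092792 kg m²; axis through the centre, so I = 0.092792 kg m².
Thin rod: I_cm = (1/12)ML² = (1/12)(2.1)(1.02)² = 0.18207 kg m²; centre at d = 0.4575 + 0.51 = 0.9675 m, so the parallel axis theorem gives I = 0.18207 + (2.1)(0.9675)² = 2.1478 kg m².
Thin rod: I_cm = (1/12)ML² = (1/12)(2.93)(0.566)² = 0.07822 kg m²; centre at d = 0.4575 + 0.51 + 0.51 + 0.283 = 1.7605 m, so the parallel axis theorem gives I = 0.07822 + (2.93)(1.7605)² = 9.1593 kg m².
Total I = 0.092792 + 2.1478 + 9.1593 = 11.4 kg m².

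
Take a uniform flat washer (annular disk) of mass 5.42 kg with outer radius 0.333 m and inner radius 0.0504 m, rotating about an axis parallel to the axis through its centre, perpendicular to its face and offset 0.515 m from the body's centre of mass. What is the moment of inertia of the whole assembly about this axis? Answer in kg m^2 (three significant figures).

I_cm = (1/2)M(R²+r²) = (1/2)(5.42)[(0.333)² + (0.0504)²] = 0.30739 kg m^2; centre at d = 0.515 m, so the parallel axis theorem gives I = 0.30739 + (5.42)(0.515)² = 1.7449 kg m^2.

1.74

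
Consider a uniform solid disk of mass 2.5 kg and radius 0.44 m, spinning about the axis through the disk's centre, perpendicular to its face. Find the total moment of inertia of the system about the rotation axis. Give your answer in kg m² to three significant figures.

0.242

I_cm = (1/2)MR² = (1/2)(2.5)(0.44)² = 0.242 kg m²; axis through the centre, so I = 0.242 kg m².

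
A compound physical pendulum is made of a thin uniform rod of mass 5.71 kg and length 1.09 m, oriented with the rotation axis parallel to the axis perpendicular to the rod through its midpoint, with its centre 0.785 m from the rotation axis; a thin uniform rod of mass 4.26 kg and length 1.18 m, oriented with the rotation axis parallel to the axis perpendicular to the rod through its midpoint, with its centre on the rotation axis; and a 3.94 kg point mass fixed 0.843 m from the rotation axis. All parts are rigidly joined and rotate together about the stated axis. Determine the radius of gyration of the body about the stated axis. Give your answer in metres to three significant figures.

0.728

Thin rod: I_cm = (1/12)ML² = (1/12)(5.71)(1.09)² = 0.56534 kg m²; centre at d = 0.785 m, so I = I_cm + Md² gives I = 0.56534 + (5.71)(0.785)² = 4.084 kg m².
Thin rod: I_cm = (1/12)ML² = (1/12)(4.26)(1.18)² = 0.4943 kg m²; axis through the centre, so I = 0.4943 kg m².
Point mass: I_cm = 0; centre at d = 0.843 m, so I = I_cm + Md² gives I = 0 + (3.94)(0.843)² = 2.8 kg m².
Total I = 7.3782 kg m²; total mass M = 13.91 kg.
k = √(I/M) = √(7.3782/13.91) = 0.7283 m.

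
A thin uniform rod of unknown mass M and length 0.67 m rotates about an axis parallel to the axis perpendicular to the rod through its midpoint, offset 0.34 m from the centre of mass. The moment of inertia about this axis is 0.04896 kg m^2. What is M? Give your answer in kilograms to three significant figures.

I = I_cm + Md² = (1/12)ML² + Md² = M·[0.0833333·(0.67)² + (0.34)²] = M·0.15301.
So M = 0.04896 / 0.15301 = 0.31998 kg.

0.320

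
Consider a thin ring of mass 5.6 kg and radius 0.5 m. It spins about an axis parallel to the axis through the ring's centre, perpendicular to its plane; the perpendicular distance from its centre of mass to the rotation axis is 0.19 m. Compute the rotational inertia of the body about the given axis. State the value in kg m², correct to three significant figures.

1.60

I_cm = MR² = (5.6)(0.5)² = 1.4 kg m²; centre at d = 0.19 m, so I = I_cm + Md² gives I = 1.4 + (5.6)(0.19)² = 1.6022 kg m².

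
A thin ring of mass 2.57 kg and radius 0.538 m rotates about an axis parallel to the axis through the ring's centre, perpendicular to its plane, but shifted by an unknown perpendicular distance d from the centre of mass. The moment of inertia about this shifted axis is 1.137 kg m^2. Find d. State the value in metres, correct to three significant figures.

About the centre-of-mass axis, I_cm = MR² = (2.57)(0.538)² = 0.74387 kg m^2.
Parallel axis theorem: I = I_cm + Md², so Md² = 1.137 − 0.74387 = 0.39313 kg m^2.
d = √(0.39313 / 2.57) = 0.39111 m.

0.391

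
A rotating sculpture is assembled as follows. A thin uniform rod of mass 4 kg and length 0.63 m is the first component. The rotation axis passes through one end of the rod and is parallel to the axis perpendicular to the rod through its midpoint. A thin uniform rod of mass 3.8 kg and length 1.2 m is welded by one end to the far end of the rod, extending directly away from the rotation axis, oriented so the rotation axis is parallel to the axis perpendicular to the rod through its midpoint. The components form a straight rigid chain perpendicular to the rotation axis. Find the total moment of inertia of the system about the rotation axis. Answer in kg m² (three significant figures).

Thin rod: I_cm = (1/12)ML² = (1/12)(4)(0.63)² = 0.1323 kg m²; centre at d = 0.315 m, so I = I_cm + Md² gives I = 0.1323 + (4)(0.315)² = 0.5292 kg m².
Thin rod: I_cm = (1/12)ML² = (1/12)(3.8)(1.2)² = 0.456 kg m²; centre at d = 0.315 + 0.315 + 0.6 = 1.23 m, so I = I_cm + Md² gives I = 0.456 + (3.8)(1.23)² = 6.205 kg m².
Total I = 0.5292 + 6.205 = 6.7342 kg m².

6.73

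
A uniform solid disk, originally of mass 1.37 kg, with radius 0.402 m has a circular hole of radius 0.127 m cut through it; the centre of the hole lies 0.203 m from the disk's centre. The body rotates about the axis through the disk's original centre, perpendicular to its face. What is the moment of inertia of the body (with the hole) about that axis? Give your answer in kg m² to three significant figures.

0.104

Unpierced body about its centre: I₀ = (1/2)MR² = (1/2)(1.37)(0.402)² = 0.1107 kg m².
The removed disk has mass m = M·(r/R)² = (1.37)(0.127/0.402)² = 0.13673 kg (same uniform areal density).
Its moment of inertia about the rotation axis (parallel-axis theorem): I_hole = (1/2)mr² + md² = (1/2)(0.13673)(0.127)² + (0.13673)(0.203)² = 0.0067374 kg m².
Treating the hole as negative mass, I = I₀ − I_hole = 0.1107 − 0.0067374 = 0.10396 kg m².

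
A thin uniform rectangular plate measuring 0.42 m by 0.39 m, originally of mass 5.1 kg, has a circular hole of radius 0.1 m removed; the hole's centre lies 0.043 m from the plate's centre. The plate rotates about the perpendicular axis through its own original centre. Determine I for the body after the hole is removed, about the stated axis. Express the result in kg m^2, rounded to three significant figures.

0.133

Unpierced body about its centre: I₀ = (1/12)M(a²+b²) = (1/12)(5.1)[(0.42)² + (0.39)²] = 0.13961 kg m^2.
The removed disk has mass m = M·πr²/(ab) = (5.1)·π(0.1)²/(0.42·0.39) = 0.97815 kg (same uniform areal density).
Its moment of inertia about the rotation axis (parallel-axis theorem): I_hole = (1/2)mr² + md² = (1/2)(0.97815)(0.1)² + (0.97815)(0.043)² = 0.0066994 kg m^2.
Treating the hole as negative mass, I = I₀ − I_hole = 0.13961 − 0.0066994 = 0.13291 kg m^2.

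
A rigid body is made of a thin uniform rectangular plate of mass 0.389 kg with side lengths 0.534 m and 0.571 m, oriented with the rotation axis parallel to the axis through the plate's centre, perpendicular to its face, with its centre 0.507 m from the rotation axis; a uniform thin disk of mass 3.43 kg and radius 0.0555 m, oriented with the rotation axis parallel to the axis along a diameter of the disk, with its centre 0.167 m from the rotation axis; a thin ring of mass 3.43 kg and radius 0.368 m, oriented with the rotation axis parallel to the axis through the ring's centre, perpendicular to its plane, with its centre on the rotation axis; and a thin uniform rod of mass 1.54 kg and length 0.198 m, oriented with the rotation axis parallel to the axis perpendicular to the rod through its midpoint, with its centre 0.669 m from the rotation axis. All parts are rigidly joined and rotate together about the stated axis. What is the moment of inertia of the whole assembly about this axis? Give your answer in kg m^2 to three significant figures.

Rectangular plate: I_cm = (1/12)M(a²+b²) = (1/12)(0.389)[(0.534)² + (0.571)²] = 0.019813 kg m^2; centre at d = 0.507 m, so the parallel axis theorem gives I = 0.019813 + (0.389)(0.507)² = 0.11981 kg m^2.
Thin disk: I_cm = (1/4)MR² = (1/4)(3.43)(0.0555)² = 0.0026413 kg m^2; centre at d = 0.167 m, so the parallel axis theorem gives I = 0.0026413 + (3.43)(0.167)² = 0.098301 kg m^2.
Thin ring: I_cm = MR² = (3.43)(0.368)² = 0.4645 kg m^2; axis through the centre, so I = 0.4645 kg m^2.
Thin rod: I_cm = (1/12)ML² = (1/12)(1.54)(0.198)² = 0.0050312 kg m^2; centre at d = 0.669 m, so the parallel axis theorem gives I = 0.0050312 + (1.54)(0.669)² = 0.69428 kg m^2.
Total I = 0.11981 + 0.098301 + 0.4645 + 0.69428 = 1.3769 kg m^2.

1.38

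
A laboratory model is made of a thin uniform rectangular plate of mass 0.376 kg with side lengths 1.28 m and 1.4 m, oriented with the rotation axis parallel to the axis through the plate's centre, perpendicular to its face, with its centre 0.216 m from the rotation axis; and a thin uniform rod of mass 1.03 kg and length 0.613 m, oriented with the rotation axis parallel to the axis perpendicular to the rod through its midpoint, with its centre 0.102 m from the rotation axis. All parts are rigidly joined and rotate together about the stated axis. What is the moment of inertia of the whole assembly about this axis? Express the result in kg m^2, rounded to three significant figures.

Rectangular plate: I_cm = (1/12)M(a²+b²) = (1/12)(0.376)[(1.28)² + (1.4)²] = 0.11275 kg m^2; centre at d = 0.216 m, so I = I_cm + Md² gives I = 0.11275 + (0.376)(0.216)² = 0.13029 kg m^2.
Thin rod: I_cm = (1/12)ML² = (1/12)(1.03)(0.613)² = 0.032254 kg m^2; centre at d = 0.102 m, so I = I_cm + Md² gives I = 0.032254 + (1.03)(0.102)² = 0.04297 kg m^2.
Total I = 0.13029 + 0.04297 = 0.17326 kg m^2.

0.173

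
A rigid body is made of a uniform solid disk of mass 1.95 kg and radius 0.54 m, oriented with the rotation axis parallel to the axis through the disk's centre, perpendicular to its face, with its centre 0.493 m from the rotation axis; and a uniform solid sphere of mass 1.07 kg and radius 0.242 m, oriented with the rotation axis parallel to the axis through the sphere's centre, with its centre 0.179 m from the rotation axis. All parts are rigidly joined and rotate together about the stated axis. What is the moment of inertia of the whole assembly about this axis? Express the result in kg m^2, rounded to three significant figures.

Solid disk: I_cm = (1/2)MR² = (1/2)(1.95)(0.54)² = 0.28431 kg m^2; centre at d = 0.493 m, so I = I_cm + Md² gives I = 0.28431 + (1.95)(0.493)² = 0.75826 kg m^2.
Solid sphere: I_cm = (2/5)MR² = (2/5)(1.07)(0.242)² = 0.025065 kg m^2; centre at d = 0.179 m, so I = I_cm + Md² gives I = 0.025065 + (1.07)(0.179)² = 0.059349 kg m^2.
Total I = 0.75826 + 0.059349 = 0.8176 kg m^2.

0.818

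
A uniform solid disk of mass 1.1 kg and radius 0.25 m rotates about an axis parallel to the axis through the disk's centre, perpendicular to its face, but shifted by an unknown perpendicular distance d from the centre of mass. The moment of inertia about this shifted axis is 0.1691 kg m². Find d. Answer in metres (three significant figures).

0.350

About the centre-of-mass axis, I_cm = (1/2)MR² = (1/2)(1.1)(0.25)² = 0.034375 kg m².
Parallel axis theorem: I = I_cm + Md², so Md² = 0.1691 − 0.034375 = 0.13472 kg m².
d = √(0.13472 / 1.1) = 0.34997 m.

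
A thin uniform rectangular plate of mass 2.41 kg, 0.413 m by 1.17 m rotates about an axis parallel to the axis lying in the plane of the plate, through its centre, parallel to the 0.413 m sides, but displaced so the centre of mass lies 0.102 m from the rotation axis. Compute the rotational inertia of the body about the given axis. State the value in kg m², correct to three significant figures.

I_cm = (1/12)Mb² = (1/12)(2.41)(1.17)² = 0.27492 kg m²; centre at d = 0.102 m, so I = I_cm + Md² gives I = 0.27492 + (2.41)(0.102)² = 0.29999 kg m².

0.300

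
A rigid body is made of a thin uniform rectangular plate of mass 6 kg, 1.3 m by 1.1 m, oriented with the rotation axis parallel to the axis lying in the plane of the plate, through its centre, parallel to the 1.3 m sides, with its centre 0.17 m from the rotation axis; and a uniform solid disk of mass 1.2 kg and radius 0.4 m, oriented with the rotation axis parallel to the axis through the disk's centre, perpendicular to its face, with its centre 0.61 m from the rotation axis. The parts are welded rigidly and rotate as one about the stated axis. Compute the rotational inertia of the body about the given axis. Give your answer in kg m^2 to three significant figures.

1.32

Rectangular plate: I_cm = (1/12)Mb² = (1/12)(6)(1.1)² = 0.605 kg m^2; centre at d = 0.17 m, so I = I_cm + Md² gives I = 0.605 + (6)(0.17)² = 0.7784 kg m^2.
Solid disk: I_cm = (1/2)MR² = (1/2)(1.2)(0.4)² = 0.096 kg m^2; centre at d = 0.61 m, so I = I_cm + Md² gives I = 0.096 + (1.2)(0.61)² = 0.54252 kg m^2.
Total I = 0.7784 + 0.54252 = 1.3209 kg m^2.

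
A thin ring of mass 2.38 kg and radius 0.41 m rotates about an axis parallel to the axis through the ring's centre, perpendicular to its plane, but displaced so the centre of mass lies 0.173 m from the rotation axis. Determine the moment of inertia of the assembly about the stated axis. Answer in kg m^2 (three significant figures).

I_cm = MR² = (2.38)(0.41)² = 0.40008 kg m^2; centre at d = 0.173 m, so I = I_cm + Md² gives I = 0.40008 + (2.38)(0.173)² = 0.47131 kg m^2.

0.471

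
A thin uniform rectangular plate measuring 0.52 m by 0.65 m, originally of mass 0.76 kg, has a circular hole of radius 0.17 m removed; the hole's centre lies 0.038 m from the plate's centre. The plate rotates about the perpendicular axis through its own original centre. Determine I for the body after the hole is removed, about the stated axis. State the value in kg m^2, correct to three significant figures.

Unpierced body about its centre: I₀ = (1/12)M(a²+b²) = (1/12)(0.76)[(0.52)² + (0.65)²] = 0.043884 kg m^2.
The removed disk has mass m = M·πr²/(ab) = (0.76)·π(0.17)²/(0.52·0.65) = 0.20415 kg (same uniform areal density).
Its moment of inertia about the rotation axis (parallel-axis theorem): I_hole = (1/2)mr² + md² = (1/2)(0.20415)(0.17)² + (0.20415)(0.038)² = 0.0032447 kg m^2.
Treating the hole as negative mass, I = I₀ − I_hole = 0.043884 − 0.0032447 = 0.040639 kg m^2.

0.0406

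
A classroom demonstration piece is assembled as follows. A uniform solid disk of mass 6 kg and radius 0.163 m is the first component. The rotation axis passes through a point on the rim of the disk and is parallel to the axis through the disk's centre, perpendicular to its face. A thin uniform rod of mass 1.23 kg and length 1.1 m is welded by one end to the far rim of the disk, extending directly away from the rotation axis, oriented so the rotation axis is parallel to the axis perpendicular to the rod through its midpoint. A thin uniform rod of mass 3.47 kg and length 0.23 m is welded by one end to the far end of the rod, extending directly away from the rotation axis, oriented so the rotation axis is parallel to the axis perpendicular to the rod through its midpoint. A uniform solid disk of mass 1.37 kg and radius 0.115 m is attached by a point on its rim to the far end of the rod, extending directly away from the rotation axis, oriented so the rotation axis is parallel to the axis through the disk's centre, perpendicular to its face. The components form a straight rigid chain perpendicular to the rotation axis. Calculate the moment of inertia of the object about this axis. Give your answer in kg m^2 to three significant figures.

13.9

Solid disk: I_cm = (1/2)MR² = (1/2)(6)(0.163)² = 0.079707 kg m^2; centre at d = 0.163 m, so I = I_cm + Md² gives I = 0.079707 + (6)(0.163)² = 0.23912 kg m^2.
Thin rod: I_cm = (1/12)ML² = (1/12)(1.23)(1.1)² = 0.12403 kg m^2; centre at d = 0.163 + 0.163 + 0.55 = 0.876 m, so I = I_cm + Md² gives I = 0.12403 + (1.23)(0.876)² = 1.0679 kg m^2.
Thin rod: I_cm = (1/12)ML² = (1/12)(3.47)(0.23)² = 0.015297 kg m^2; centre at d = 0.163 + 0.163 + 0.55 + 0.55 + 0.115 = 1.541 m, so I = I_cm + Md² gives I = 0.015297 + (3.47)(1.541)² = 8.2554 kg m^2.
Solid disk: I_cm = (1/2)MR² = (1/2)(1.37)(0.115)² = 0.0090591 kg m^2; centre at d = 0.163 + 0.163 + 0.55 + 0.55 + 0.115 + 0.115 + 0.115 = 1.771 m, so I = I_cm + Md² gives I = 0.0090591 + (1.37)(1.771)² = 4.306 kg m^2.
Total I = 0.23912 + 1.0679 + 8.2554 + 4.306 = 13.868 kg m^2.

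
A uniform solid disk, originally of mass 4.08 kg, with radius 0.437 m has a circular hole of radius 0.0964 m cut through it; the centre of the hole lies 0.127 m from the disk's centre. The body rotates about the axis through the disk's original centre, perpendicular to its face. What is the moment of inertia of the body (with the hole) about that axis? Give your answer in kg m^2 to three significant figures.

0.385

Unpierced body about its centre: I₀ = (1/2)MR² = (1/2)(4.08)(0.437)² = 0.38958 kg m^2.
The removed disk has mass m = M·(r/R)² = (4.08)(0.0964/0.437)² = 0.19854 kg (same uniform areal density).
Its moment of inertia about the rotation axis (parallel-axis theorem): I_hole = (1/2)mr² + md² = (1/2)(0.19854)(0.0964)² + (0.19854)(0.127)² = 0.0041248 kg m^2.
Treating the hole as negative mass, I = I₀ − I_hole = 0.38958 − 0.0041248 = 0.38545 kg m^2.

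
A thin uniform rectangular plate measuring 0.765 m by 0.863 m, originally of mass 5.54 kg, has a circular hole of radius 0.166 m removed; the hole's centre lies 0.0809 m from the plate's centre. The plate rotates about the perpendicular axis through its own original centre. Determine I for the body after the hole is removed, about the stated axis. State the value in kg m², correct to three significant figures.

0.599

Unpierced body about its centre: I₀ = (1/12)M(a²+b²) = (1/12)(5.54)[(0.765)² + (0.863)²] = 0.61401 kg m².
The removed disk has mass m = M·πr²/(ab) = (5.54)·π(0.166)²/(0.765·0.863) = 0.72645 kg (same uniform areal density).
Its moment of inertia about the rotation axis (parallel-axis theorem): I_hole = (1/2)mr² + md² = (1/2)(0.72645)(0.166)² + (0.72645)(0.0809)² = 0.014763 kg m².
Treating the hole as negative mass, I = I₀ − I_hole = 0.61401 − 0.014763 = 0.59925 kg m².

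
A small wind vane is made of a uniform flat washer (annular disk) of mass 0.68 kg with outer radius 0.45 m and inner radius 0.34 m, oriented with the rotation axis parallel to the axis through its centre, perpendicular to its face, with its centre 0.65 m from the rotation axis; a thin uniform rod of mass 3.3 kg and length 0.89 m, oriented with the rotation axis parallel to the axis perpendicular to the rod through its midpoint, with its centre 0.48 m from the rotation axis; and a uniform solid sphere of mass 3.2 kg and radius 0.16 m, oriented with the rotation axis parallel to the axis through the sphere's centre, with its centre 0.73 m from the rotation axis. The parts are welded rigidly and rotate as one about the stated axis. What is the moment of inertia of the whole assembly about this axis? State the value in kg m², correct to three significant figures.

Annular disk: I_cm = (1/2)M(R²+r²) = (1/2)(0.68)[(0.45)² + (0.34)²] = 0.10815 kg m²; centre at d = 0.65 m, so I = I_cm + Md² gives I = 0.10815 + (0.68)(0.65)² = 0.39545 kg m².
Thin rod: I_cm = (1/12)ML² = (1/12)(3.3)(0.89)² = 0.21783 kg m²; centre at d = 0.48 m, so I = I_cm + Md² gives I = 0.21783 + (3.3)(0.48)² = 0.97815 kg m².
Solid sphere: I_cm = (2/5)MR² = (2/5)(3.2)(0.16)² = 0.032768 kg m²; centre at d = 0.73 m, so I = I_cm + Md² gives I = 0.032768 + (3.2)(0.73)² = 1.738 kg m².
Total I = 0.39545 + 0.97815 + 1.738 = 3.1116 kg m².

3.11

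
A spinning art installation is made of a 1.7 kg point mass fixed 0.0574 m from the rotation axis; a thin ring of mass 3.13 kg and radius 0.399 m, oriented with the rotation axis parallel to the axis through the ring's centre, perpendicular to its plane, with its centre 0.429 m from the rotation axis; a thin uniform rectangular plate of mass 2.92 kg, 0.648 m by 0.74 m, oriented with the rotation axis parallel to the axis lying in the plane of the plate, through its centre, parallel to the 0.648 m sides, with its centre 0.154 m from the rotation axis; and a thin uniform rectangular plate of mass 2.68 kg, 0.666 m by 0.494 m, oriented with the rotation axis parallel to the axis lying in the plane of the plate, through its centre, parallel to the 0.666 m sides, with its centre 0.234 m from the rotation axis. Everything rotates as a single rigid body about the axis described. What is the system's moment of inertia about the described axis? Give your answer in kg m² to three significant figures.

1.48

Point mass: I_cm = 0; centre at d = 0.0574 m, so I = I_cm + Md² gives I = 0 + (1.7)(0.0574)² = 0.0056011 kg m².
Thin ring: I_cm = MR² = (3.13)(0.399)² = 0.4983 kg m²; centre at d = 0.429 m, so I = I_cm + Md² gives I = 0.4983 + (3.13)(0.429)² = 1.0743 kg m².
Rectangular plate: I_cm = (1/12)Mb² = (1/12)(2.92)(0.74)² = 0.13325 kg m²; centre at d = 0.154 m, so I = I_cm + Md² gives I = 0.13325 + (2.92)(0.154)² = 0.2025 kg m².
Rectangular plate: I_cm = (1/12)Mb² = (1/12)(2.68)(0.494)² = 0.054501 kg m²; centre at d = 0.234 m, so I = I_cm + Md² gives I = 0.054501 + (2.68)(0.234)² = 0.20125 kg m².
Total I = 0.0056011 + 1.0743 + 0.2025 + 0.20125 = 1.4837 kg m².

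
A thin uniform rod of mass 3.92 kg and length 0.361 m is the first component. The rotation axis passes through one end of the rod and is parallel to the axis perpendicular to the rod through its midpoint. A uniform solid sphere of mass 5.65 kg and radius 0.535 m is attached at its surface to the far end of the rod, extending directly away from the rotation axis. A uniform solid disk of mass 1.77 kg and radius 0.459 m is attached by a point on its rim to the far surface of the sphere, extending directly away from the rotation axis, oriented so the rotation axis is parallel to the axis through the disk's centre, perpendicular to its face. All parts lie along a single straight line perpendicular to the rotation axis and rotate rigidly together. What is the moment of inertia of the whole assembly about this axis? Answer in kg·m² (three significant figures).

Thin rod: I_cm = (1/12)ML² = (1/12)(3.92)(0.361)² = 0.042572 kg·m²; centre at d = 0.1805 m, so I = I_cm + Md² gives I = 0.042572 + (3.92)(0.1805)² = 0.17029 kg·m².
Solid sphere: I_cm = (2/5)MR² = (2/5)(5.65)(0.535)² = 0.64687 kg·m²; centre at d = 0.1805 + 0.1805 + 0.535 = 0.896 m, so I = I_cm + Md² gives I = 0.64687 + (5.65)(0.896)² = 5.1828 kg·m².
Solid disk: I_cm = (1/2)MR² = (1/2)(1.77)(0.459)² = 0.18645 kg·m²; centre at d = 0.1805 + 0.1805 + 0.535 + 0.535 + 0.459 = 1.89 m, so I = I_cm + Md² gives I = 0.18645 + (1.77)(1.89)² = 6.5091 kg·m².
Total I = 0.17029 + 5.1828 + 6.5091 = 11.862 kg·m².

11.9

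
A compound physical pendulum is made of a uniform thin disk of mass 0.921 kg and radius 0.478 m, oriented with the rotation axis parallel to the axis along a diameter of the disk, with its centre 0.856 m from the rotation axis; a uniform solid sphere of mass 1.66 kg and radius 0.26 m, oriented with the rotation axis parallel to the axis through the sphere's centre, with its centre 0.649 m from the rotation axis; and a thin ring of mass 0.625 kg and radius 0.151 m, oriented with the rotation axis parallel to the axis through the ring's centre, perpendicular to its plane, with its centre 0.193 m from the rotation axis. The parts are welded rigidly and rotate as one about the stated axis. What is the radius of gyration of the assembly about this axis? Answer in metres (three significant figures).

0.686

Thin disk: I_cm = (1/4)MR² = (1/4)(0.921)(0.478)² = 0.052608 kg m^2; centre at d = 0.856 m, so I = I_cm + Md² gives I = 0.052608 + (0.921)(0.856)² = 0.72746 kg m^2.
Solid sphere: I_cm = (2/5)MR² = (2/5)(1.66)(0.26)² = 0.044886 kg m^2; centre at d = 0.649 m, so I = I_cm + Md² gives I = 0.044886 + (1.66)(0.649)² = 0.74408 kg m^2.
Thin ring: I_cm = MR² = (0.625)(0.151)² = 0.014251 kg m^2; centre at d = 0.193 m, so I = I_cm + Md² gives I = 0.014251 + (0.625)(0.193)² = 0.037531 kg m^2.
Total I = 1.5091 kg m^2; total mass M = 3.206 kg.
k = √(I/M) = √(1.5091/3.206) = 0.68608 m.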